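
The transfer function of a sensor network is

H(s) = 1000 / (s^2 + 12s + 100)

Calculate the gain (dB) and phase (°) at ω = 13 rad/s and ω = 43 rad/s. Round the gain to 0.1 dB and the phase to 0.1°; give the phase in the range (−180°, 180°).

At s = jω = j13:
quadratic: (j13)² + 12·j13 + 100 = -69 + j156 → |·| ≈ 170.58, ∠ ≈ 113.86°
|H| = 1000 / 170.58 ≈ 5.8624
Gain = 20 log₁₀(5.8624) ≈ 15.36 dB
∠H = 0.00° − 113.86° = -113.86°

At s = jω = j43:
quadratic: (j43)² + 12·j43 + 100 = -1749 + j516 → |·| ≈ 1823.5, ∠ ≈ 163.56°
|H| = 1000 / 1823.5 ≈ 0.5484
Gain = 20 log₁₀(0.5484) ≈ -5.22 dB
∠H = 0.00° − 163.56° = -163.56°

ω = 13: 15.4 dB, -113.9°; ω = 43: -5.2 dB, -163.6°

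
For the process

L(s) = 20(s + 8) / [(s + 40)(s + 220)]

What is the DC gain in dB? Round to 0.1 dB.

L(0) = 20·8 / (40·220) ≈ 0.018182
20 log₁₀(0.018182) ≈ -34.81 dB

-34.8 dB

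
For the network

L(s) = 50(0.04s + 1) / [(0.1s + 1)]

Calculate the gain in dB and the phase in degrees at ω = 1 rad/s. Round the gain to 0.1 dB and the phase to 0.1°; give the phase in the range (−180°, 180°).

At ω = 1 rad/s:
zero (1 + j1·0.04) = 1 + j0.04 → |·| ≈ 1.0008, ∠ ≈ 2.29°
pole (1 + j1·0.1) = 1 + j0.1 → |·| ≈ 1.005, ∠ ≈ 5.71°
|L| = 50 · 1.0008 / (1.005) ≈ 49.791
Gain = 20 log₁₀(49.791) ≈ 33.94 dB
∠L = (2.29°) − (5.71°) = -3.42°

33.9 dB, -3.4°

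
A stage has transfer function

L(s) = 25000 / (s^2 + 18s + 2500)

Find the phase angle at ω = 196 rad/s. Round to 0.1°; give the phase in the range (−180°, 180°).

At s = jω = j196:
quadratic: (j196)² + 18·j196 + 2500 = -35916 + j3528 → |·| ≈ 36089, ∠ ≈ 174.39°
∠L = 0.00° − 174.39° = -174.39°

-174.4°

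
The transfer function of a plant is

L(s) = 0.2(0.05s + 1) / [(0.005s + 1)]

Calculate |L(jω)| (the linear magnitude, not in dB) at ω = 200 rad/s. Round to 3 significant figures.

At ω = 200 rad/s:
zero (1 + j200·0.05) = 1 + j10 → |·| ≈ 10.05, ∠ ≈ 84.29°
pole (1 + j200·0.005) = 1 + j1 → |·| ≈ 1.4142, ∠ ≈ 45.00°
|L| = 0.2 · 10.05 / (1.4142) ≈ 1.4213

1.42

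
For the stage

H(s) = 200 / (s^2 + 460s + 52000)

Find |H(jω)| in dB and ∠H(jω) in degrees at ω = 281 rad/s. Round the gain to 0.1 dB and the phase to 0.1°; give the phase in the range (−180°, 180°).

-56.4 dB, -101.8°

Substitute s = j281:
Numerator: 200 = 200 + j0
Denominator: (j281)^2 + 460(j281) + 52000 = -26961 + j129260
|N| = √(200² + 0²) ≈ 200, ∠N ≈ 0.00°
|D| = √(26961² + 129260²) ≈ 1.3204e+05, ∠D ≈ 101.78°
|H| = 200 / 1.3204e+05 ≈ 0.0015147
Gain = 20 log₁₀(0.0015147) ≈ -56.39 dB
∠H = 0.00° − 101.78° = -101.78°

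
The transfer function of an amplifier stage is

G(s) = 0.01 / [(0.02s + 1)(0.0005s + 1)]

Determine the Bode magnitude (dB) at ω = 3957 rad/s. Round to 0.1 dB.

At ω = 3957 rad/s:
pole (1 + j3957·0.02) = 1 + j79.14 → |·| ≈ 79.146, ∠ ≈ 89.28°
pole (1 + j3957·0.0005) = 1 + j1.9785 → |·| ≈ 2.2169, ∠ ≈ 63.19°
|G| = 0.01 · 1 / (79.146 · 2.2169) ≈ 5.6993e-05
Gain = 20 log₁₀(5.6993e-05) ≈ -84.88 dB

-84.9 dB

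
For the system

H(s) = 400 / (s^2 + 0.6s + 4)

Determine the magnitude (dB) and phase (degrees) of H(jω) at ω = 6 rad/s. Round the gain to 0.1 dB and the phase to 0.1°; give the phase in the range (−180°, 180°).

At s = jω = j6:
quadratic: (j6)² + 0.6·j6 + 4 = -32 + j3.6 → |·| ≈ 32.202, ∠ ≈ 173.58°
|H| = 400 / 32.202 ≈ 12.422
Gain = 20 log₁₀(12.422) ≈ 21.88 dB
∠H = 0.00° − 173.58° = -173.58°

21.9 dB, -173.6°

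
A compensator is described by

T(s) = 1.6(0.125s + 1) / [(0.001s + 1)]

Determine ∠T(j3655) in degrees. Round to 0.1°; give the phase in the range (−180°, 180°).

15.2°

At ω = 3655 rad/s:
zero (1 + j3655·0.125) = 1 + j456.875 → |·| ≈ 456.88, ∠ ≈ 89.87°
pole (1 + j3655·0.001) = 1 + j3.655 → |·| ≈ 3.7893, ∠ ≈ 74.70°
∠T = (89.87°) − (74.70°) = 15.17°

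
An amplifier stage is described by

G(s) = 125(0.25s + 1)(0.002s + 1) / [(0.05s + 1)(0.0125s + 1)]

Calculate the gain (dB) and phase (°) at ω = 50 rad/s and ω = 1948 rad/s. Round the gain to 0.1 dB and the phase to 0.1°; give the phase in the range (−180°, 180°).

ω = 50: 53.9 dB, -9.1°; ω = 1948: 40.3 dB, -11.6°

At ω = 50 rad/s:
zero (1 + j50·0.25) = 1 + j12.5 → |·| ≈ 12.54, ∠ ≈ 85.43°
zero (1 + j50·0.002) = 1 + j0.1 → |·| ≈ 1.005, ∠ ≈ 5.71°
pole (1 + j50·0.05) = 1 + j2.5 → |·| ≈ 2.6926, ∠ ≈ 68.20°
pole (1 + j50·0.0125) = 1 + j0.625 → |·| ≈ 1.1792, ∠ ≈ 32.01°
|G| = 125 · 12.54 · 1.005 / (2.6926 · 1.1792) ≈ 496.15
Gain = 20 log₁₀(496.15) ≈ 53.91 dB
∠G = (85.43° + 5.71°) − (68.20° + 32.01°) = -9.07°

At ω = 1948 rad/s:
zero (1 + j1948·0.25) = 1 + j487 → |·| ≈ 487, ∠ ≈ 89.88°
zero (1 + j1948·0.002) = 1 + j3.896 → |·| ≈ 4.0223, ∠ ≈ 75.60°
pole (1 + j1948·0.05) = 1 + j97.4 → |·| ≈ 97.405, ∠ ≈ 89.41°
pole (1 + j1948·0.0125) = 1 + j24.35 → |·| ≈ 24.371, ∠ ≈ 87.65°
|G| = 125 · 487 · 4.0223 / (97.405 · 24.371) ≈ 103.15
Gain = 20 log₁₀(103.15) ≈ 40.27 dB
∠G = (89.88° + 75.60°) − (89.41° + 87.65°) = -11.58°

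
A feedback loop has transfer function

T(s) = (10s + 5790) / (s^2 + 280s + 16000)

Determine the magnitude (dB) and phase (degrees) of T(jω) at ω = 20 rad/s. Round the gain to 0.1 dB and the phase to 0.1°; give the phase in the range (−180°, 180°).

Substitute s = j20:
Numerator: 10(j20) + 5790 = 5790 + j200
Denominator: (j20)^2 + 280(j20) + 16000 = 15600 + j5600
|N| = √(5790² + 200²) ≈ 5793.5, ∠N ≈ 1.98°
|D| = √(15600² + 5600²) ≈ 16575, ∠D ≈ 19.75°
|T| = 5793.5 / 16575 ≈ 0.34953
Gain = 20 log₁₀(0.34953) ≈ -9.13 dB
∠T = 1.98° − 19.75° = -17.77°

-9.1 dB, -17.8°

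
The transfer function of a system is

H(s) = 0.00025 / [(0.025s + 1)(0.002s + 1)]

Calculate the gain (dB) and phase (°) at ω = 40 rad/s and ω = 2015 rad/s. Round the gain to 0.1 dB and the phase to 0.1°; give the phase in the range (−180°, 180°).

At ω = 40 rad/s:
pole (1 + j40·0.025) = 1 + j1 → |·| ≈ 1.4142, ∠ ≈ 45.00°
pole (1 + j40·0.002) = 1 + j0.08 → |·| ≈ 1.0032, ∠ ≈ 4.57°
|H| = 0.00025 · 1 / (1.4142 · 1.0032) ≈ 0.00017621
Gain = 20 log₁₀(0.00017621) ≈ -75.08 dB
∠H = (0°) − (45.00° + 4.57°) = -49.57°

At ω = 2015 rad/s:
pole (1 + j2015·0.025) = 1 + j50.375 → |·| ≈ 50.385, ∠ ≈ 88.86°
pole (1 + j2015·0.002) = 1 + j4.03 → |·| ≈ 4.1522, ∠ ≈ 76.06°
|H| = 0.00025 · 1 / (50.385 · 4.1522) ≈ 1.195e-06
Gain = 20 log₁₀(1.195e-06) ≈ -118.45 dB
∠H = (0°) − (88.86° + 76.06°) = -164.92°

ω = 40: -75.1 dB, -49.6°; ω = 2015: -118.5 dB, -164.9°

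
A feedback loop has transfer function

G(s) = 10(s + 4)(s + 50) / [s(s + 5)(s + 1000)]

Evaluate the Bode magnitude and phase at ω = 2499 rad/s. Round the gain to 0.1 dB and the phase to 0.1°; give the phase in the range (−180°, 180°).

At s = jω = j2499:
zero (s+4): 4 + j2499 → |·| = √(4²+2499²) = √6245017 ≈ 2499, ∠ = arctan(2499/4) ≈ 89.91°
zero (s+50): 50 + j2499 → |·| = √(50²+2499²) = √6247501 ≈ 2499.5, ∠ = arctan(2499/50) ≈ 88.85°
pole (s+5): 5 + j2499 → |·| = √(5²+2499²) = √6245026 ≈ 2499, ∠ = arctan(2499/5) ≈ 89.89°
pole (s+1000): 1000 + j2499 → |·| = √(1000²+2499²) = √7245001 ≈ 2691.7, ∠ = arctan(2499/1000) ≈ 68.19°
pole at origin: |s| = 2499, ∠ = 90.00° (in denominator)
|G| = 10 · 6.2463e+06 / 1.681e+10 ≈ 0.0037158
Gain = 20 log₁₀(0.0037158) ≈ -48.60 dB
∠G = 178.76° − 248.08° = -69.32°

-48.6 dB, -69.3°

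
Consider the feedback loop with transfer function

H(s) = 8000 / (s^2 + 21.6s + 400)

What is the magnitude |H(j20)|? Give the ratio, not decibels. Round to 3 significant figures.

At s = jω = j20:
quadratic: (j20)² + 21.6·j20 + 400 = 0 + j432 → |·| ≈ 432, ∠ ≈ 90.00°
|H| = 8000 / 432 ≈ 18.519

18.5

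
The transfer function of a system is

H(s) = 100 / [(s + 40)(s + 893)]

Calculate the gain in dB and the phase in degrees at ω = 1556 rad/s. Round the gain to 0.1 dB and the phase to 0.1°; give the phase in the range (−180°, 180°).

-88.9 dB, -148.7°

At s = jω = j1556:
pole (s+40): 40 + j1556 → |·| = √(40²+1556²) = √2422736 ≈ 1556.5, ∠ = arctan(1556/40) ≈ 88.53°
pole (s+893): 893 + j1556 → |·| = √(893²+1556²) = √3218585 ≈ 1794, ∠ = arctan(1556/893) ≈ 60.15°
|H| = 100 / 2.7924e+06 ≈ 3.5811e-05
Gain = 20 log₁₀(3.5811e-05) ≈ -88.92 dB
∠H = 0.00° − 148.68° = -148.68°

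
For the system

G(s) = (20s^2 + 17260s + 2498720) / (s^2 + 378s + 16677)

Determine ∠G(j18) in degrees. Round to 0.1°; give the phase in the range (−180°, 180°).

-15.5°

Substitute s = j18:
Numerator: 20(j18)^2 + 17260(j18) + 2498720 = 2492240 + j310680
Denominator: (j18)^2 + 378(j18) + 16677 = 16353 + j6804
|N| = √(2492240² + 310680²) ≈ 2.5115e+06, ∠N ≈ 7.11°
|D| = √(16353² + 6804²) ≈ 17712, ∠D ≈ 22.59°
∠G = 7.11° − 22.59° = -15.48°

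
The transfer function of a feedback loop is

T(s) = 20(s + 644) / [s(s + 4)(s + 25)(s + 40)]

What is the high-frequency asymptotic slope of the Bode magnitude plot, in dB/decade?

Each pole contributes −20 dB/decade at high frequency; each zero contributes +20 dB/decade.
Net: 1 zero(s) − 4 pole(s) → -60 dB/decade.

-60 dB/decade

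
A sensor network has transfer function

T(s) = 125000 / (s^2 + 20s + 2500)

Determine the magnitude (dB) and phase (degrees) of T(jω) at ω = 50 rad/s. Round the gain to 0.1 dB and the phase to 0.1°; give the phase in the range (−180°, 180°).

41.9 dB, -90.0°

At s = jω = j50:
quadratic: (j50)² + 20·j50 + 2500 = 0 + j1000 → |·| ≈ 1000, ∠ ≈ 90.00°
|T| = 125000 / 1000 ≈ 125
Gain = 20 log₁₀(125) ≈ 41.94 dB
∠T = 0.00° − 90.00° = -90.00°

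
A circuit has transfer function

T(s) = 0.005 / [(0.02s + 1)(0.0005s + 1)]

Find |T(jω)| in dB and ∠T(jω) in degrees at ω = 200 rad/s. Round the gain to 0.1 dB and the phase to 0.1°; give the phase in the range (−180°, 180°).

-58.4 dB, -81.7°

At ω = 200 rad/s:
pole (1 + j200·0.02) = 1 + j4 → |·| ≈ 4.1231, ∠ ≈ 75.96°
pole (1 + j200·0.0005) = 1 + j0.1 → |·| ≈ 1.005, ∠ ≈ 5.71°
|T| = 0.005 · 1 / (4.1231 · 1.005) ≈ 0.0012066
Gain = 20 log₁₀(0.0012066) ≈ -58.37 dB
∠T = (0°) − (75.96° + 5.71°) = -81.67°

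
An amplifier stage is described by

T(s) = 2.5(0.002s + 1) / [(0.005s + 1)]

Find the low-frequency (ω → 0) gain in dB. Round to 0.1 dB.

T(0) = 2.5 · 1 / 1 = 2.5
20 log₁₀(2.5) ≈ 7.96 dB

8.0 dB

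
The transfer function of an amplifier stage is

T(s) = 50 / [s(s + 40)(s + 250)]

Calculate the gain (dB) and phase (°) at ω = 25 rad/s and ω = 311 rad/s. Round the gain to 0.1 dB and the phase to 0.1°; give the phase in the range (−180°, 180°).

ω = 25: -75.5 dB, -127.7°; ω = 311: -117.8 dB, 136.1°

At s = jω = j25:
pole (s+40): 40 + j25 → |·| = √(40²+25²) = √2225 ≈ 47.17, ∠ = arctan(25/40) ≈ 32.01°
pole (s+250): 250 + j25 → |·| = √(250²+25²) = √63125 ≈ 251.25, ∠ = arctan(25/250) ≈ 5.71°
pole at origin: |s| = 25, ∠ = 90.00° (in denominator)
|T| = 50 / 2.9629e+05 ≈ 0.00016875
Gain = 20 log₁₀(0.00016875) ≈ -75.46 dB
∠T = 0.00° − 127.72° = -127.72°

At s = jω = j311:
pole (s+40): 40 + j311 → |·| = √(40²+311²) = √98321 ≈ 313.56, ∠ = arctan(311/40) ≈ 82.67°
pole (s+250): 250 + j311 → |·| = √(250²+311²) = √159221 ≈ 399.03, ∠ = arctan(311/250) ≈ 51.21°
pole at origin: |s| = 311, ∠ = 90.00° (in denominator)
|T| = 50 / 3.8912e+07 ≈ 1.285e-06
Gain = 20 log₁₀(1.285e-06) ≈ -117.82 dB
∠T = 0.00° − 223.88° = -223.88° ≡ 136.12° (principal value)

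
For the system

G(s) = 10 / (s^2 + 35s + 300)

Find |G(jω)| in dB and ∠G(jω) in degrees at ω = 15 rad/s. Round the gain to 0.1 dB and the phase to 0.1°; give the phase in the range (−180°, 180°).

Substitute s = j15:
Numerator: 10 = 10 + j0
Denominator: (j15)^2 + 35(j15) + 300 = 75 + j525
|N| = √(10² + 0²) ≈ 10, ∠N ≈ 0.00°
|D| = √(75² + 525²) ≈ 530.33, ∠D ≈ 81.87°
|G| = 10 / 530.33 ≈ 0.018856
Gain = 20 log₁₀(0.018856) ≈ -34.49 dB
∠G = 0.00° − 81.87° = -81.87°

-34.5 dB, -81.9°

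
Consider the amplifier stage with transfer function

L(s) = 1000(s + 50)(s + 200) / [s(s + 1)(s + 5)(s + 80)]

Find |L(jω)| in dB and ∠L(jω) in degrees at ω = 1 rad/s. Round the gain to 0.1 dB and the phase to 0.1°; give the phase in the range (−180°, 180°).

At s = jω = j1:
zero (s+50): 50 + j1 → |·| = √(50²+1²) = √2501 ≈ 50.01, ∠ = arctan(1/50) ≈ 1.15°
zero (s+200): 200 + j1 → |·| = √(200²+1²) = √40001 ≈ 200, ∠ = arctan(1/200) ≈ 0.29°
pole (s+1): 1 + j1 → |·| = √(1²+1²) = √2 ≈ 1.4142, ∠ = arctan(1/1) ≈ 45.00°
pole (s+5): 5 + j1 → |·| = √(5²+1²) = √26 ≈ 5.099, ∠ = arctan(1/5) ≈ 11.31°
pole (s+80): 80 + j1 → |·| = √(80²+1²) = √6401 ≈ 80.006, ∠ = arctan(1/80) ≈ 0.72°
pole at origin: |s| = 1, ∠ = 90.00° (in denominator)
|L| = 1000 · 10002 / 576.92 ≈ 17337
Gain = 20 log₁₀(17337) ≈ 84.78 dB
∠L = 1.44° − 147.03° = -145.59°

84.8 dB, -145.6°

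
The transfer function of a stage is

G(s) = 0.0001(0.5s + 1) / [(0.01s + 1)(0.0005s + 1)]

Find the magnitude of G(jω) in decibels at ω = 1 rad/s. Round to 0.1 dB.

At ω = 1 rad/s:
zero (1 + j1·0.5) = 1 + j0.5 → |·| ≈ 1.118, ∠ ≈ 26.57°
pole (1 + j1·0.01) = 1 + j0.01 → |·| ≈ 1, ∠ ≈ 0.57°
pole (1 + j1·0.0005) = 1 + j0.0005 → |·| ≈ 1, ∠ ≈ 0.03°
|G| = 0.0001 · 1.118 / (1 · 1) ≈ 0.0001118
Gain = 20 log₁₀(0.0001118) ≈ -79.03 dB

-79.0 dB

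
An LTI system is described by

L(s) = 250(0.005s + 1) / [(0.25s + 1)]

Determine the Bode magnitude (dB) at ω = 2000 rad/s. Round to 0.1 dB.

At ω = 2000 rad/s:
zero (1 + j2000·0.005) = 1 + j10 → |·| ≈ 10.05, ∠ ≈ 84.29°
pole (1 + j2000·0.25) = 1 + j500 → |·| ≈ 500, ∠ ≈ 89.89°
|L| = 250 · 10.05 / (500) ≈ 5.025
Gain = 20 log₁₀(5.025) ≈ 14.02 dB

14.0 dB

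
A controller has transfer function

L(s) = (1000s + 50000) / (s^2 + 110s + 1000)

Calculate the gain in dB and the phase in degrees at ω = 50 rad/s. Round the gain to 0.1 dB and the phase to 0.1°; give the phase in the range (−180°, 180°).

Substitute s = j50:
Numerator: 1000(j50) + 50000 = 50000 + j50000
Denominator: (j50)^2 + 110(j50) + 1000 = -1500 + j5500
|N| = √(50000² + 50000²) ≈ 70711, ∠N ≈ 45.00°
|D| = √(1500² + 5500²) ≈ 5700.9, ∠D ≈ 105.26°
|L| = 70711 / 5700.9 ≈ 12.403
Gain = 20 log₁₀(12.403) ≈ 21.87 dB
∠L = 45.00° − 105.26° = -60.26°

21.9 dB, -60.3°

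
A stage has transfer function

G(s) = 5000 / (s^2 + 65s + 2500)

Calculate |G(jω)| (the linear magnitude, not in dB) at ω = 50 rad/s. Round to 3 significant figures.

1.54

At s = jω = j50:
quadratic: (j50)² + 65·j50 + 2500 = 0 + j3250 → |·| ≈ 3250, ∠ ≈ 90.00°
|G| = 5000 / 3250 ≈ 1.5385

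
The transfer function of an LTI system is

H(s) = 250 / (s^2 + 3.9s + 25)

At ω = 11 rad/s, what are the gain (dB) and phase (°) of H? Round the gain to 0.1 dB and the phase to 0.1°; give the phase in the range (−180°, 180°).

At s = jω = j11:
quadratic: (j11)² + 3.9·j11 + 25 = -96 + j42.9 → |·| ≈ 105.15, ∠ ≈ 155.92°
|H| = 250 / 105.15 ≈ 2.3776
Gain = 20 log₁₀(2.3776) ≈ 7.52 dB
∠H = 0.00° − 155.92° = -155.92°

7.5 dB, -155.9°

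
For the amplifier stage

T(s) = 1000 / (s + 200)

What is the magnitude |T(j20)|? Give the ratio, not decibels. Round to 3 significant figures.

Substitute s = j20:
Numerator: 1000 = 1000 + j0
Denominator: (j20) + 200 = 200 + j20
|N| = √(1000² + 0²) ≈ 1000, ∠N ≈ 0.00°
|D| = √(200² + 20²) ≈ 201, ∠D ≈ 5.71°
|T| = 1000 / 201 ≈ 4.9751

4.98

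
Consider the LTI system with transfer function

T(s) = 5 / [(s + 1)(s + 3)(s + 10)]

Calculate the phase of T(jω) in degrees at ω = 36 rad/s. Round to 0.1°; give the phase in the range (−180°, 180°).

At s = jω = j36:
pole (s+1): 1 + j36 → |·| = √(1²+36²) = √1297 ≈ 36.014, ∠ = arctan(36/1) ≈ 88.41°
pole (s+3): 3 + j36 → |·| = √(3²+36²) = √1305 ≈ 36.125, ∠ = arctan(36/3) ≈ 85.24°
pole (s+10): 10 + j36 → |·| = √(10²+36²) = √1396 ≈ 37.363, ∠ = arctan(36/10) ≈ 74.48°
∠T = 0.00° − 248.13° = -248.13° ≡ 111.87° (principal value)

111.9°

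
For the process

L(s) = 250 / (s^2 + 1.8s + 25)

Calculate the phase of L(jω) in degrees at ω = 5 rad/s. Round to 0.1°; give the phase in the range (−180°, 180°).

-90.0°

At s = jω = j5:
quadratic: (j5)² + 1.8·j5 + 25 = 0 + j9 → |·| ≈ 9, ∠ ≈ 90.00°
∠L = 0.00° − 90.00° = -90.00°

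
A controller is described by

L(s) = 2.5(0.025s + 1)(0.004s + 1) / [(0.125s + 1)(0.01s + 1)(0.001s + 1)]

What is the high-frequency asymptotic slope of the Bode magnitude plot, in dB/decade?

-20 dB/decade

Each pole contributes −20 dB/decade at high frequency; each zero contributes +20 dB/decade.
Net: 2 zero(s) − 3 pole(s) → -20 dB/decade.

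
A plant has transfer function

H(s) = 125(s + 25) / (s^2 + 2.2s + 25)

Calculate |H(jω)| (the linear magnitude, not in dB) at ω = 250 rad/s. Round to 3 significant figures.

0.503

At s = jω = j250:
zero (s+25): 25 + j250 → |·| = √(25²+250²) = √63125 ≈ 251.25, ∠ = arctan(250/25) ≈ 84.29°
quadratic: (j250)² + 2.2·j250 + 25 = -62475 + j550 → |·| ≈ 62477, ∠ ≈ 179.50°
|H| = 125 · 251.25 / 62477 ≈ 0.50268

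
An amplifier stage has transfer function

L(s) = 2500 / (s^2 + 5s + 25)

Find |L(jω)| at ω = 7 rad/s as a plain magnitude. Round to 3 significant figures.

At s = jω = j7:
quadratic: (j7)² + 5·j7 + 25 = -24 + j35 → |·| ≈ 42.438, ∠ ≈ 124.44°
|L| = 2500 / 42.438 ≈ 58.909

58.9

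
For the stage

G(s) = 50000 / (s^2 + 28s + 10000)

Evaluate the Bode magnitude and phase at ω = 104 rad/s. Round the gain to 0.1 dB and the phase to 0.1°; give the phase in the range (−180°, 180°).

24.4 dB, -105.7°

At s = jω = j104:
quadratic: (j104)² + 28·j104 + 10000 = -816 + j2912 → |·| ≈ 3024.2, ∠ ≈ 105.65°
|G| = 50000 / 3024.2 ≈ 16.533
Gain = 20 log₁₀(16.533) ≈ 24.37 dB
∠G = 0.00° − 105.65° = -105.65°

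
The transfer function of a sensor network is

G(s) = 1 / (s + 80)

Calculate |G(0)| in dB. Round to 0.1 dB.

-38.1 dB

G(0) = 1 / 80 = 0.0125
20 log₁₀(0.0125) ≈ -38.06 dB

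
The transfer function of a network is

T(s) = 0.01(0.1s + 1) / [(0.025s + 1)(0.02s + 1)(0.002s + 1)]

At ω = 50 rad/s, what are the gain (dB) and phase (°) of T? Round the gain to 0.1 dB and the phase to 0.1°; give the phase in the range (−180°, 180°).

At ω = 50 rad/s:
zero (1 + j50·0.1) = 1 + j5 → |·| ≈ 5.099, ∠ ≈ 78.69°
pole (1 + j50·0.025) = 1 + j1.25 → |·| ≈ 1.6008, ∠ ≈ 51.34°
pole (1 + j50·0.02) = 1 + j1 → |·| ≈ 1.4142, ∠ ≈ 45.00°
pole (1 + j50·0.002) = 1 + j0.1 → |·| ≈ 1.005, ∠ ≈ 5.71°
|T| = 0.01 · 5.099 / (1.6008 · 1.4142 · 1.005) ≈ 0.022412
Gain = 20 log₁₀(0.022412) ≈ -32.99 dB
∠T = (78.69°) − (51.34° + 45.00° + 5.71°) = -23.36°

-33.0 dB, -23.4°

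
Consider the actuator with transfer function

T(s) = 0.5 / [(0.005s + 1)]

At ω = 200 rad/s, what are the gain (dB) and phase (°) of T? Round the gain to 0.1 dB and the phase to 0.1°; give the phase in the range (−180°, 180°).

At ω = 200 rad/s:
pole (1 + j200·0.005) = 1 + j1 → |·| ≈ 1.4142, ∠ ≈ 45.00°
|T| = 0.5 · 1 / (1.4142) ≈ 0.35356
Gain = 20 log₁₀(0.35356) ≈ -9.03 dB
∠T = (0°) − (45.00°) = -45.00°

-9.0 dB, -45.0°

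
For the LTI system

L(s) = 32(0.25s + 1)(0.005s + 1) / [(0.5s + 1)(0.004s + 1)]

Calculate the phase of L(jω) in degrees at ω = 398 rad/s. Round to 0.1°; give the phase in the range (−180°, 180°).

5.2°

At ω = 398 rad/s:
zero (1 + j398·0.25) = 1 + j99.5 → |·| ≈ 99.505, ∠ ≈ 89.42°
zero (1 + j398·0.005) = 1 + j1.99 → |·| ≈ 2.2271, ∠ ≈ 63.32°
pole (1 + j398·0.5) = 1 + j199 → |·| ≈ 199, ∠ ≈ 89.71°
pole (1 + j398·0.004) = 1 + j1.592 → |·| ≈ 1.88, ∠ ≈ 57.87°
∠L = (89.42° + 63.32°) − (89.71° + 57.87°) = 5.16°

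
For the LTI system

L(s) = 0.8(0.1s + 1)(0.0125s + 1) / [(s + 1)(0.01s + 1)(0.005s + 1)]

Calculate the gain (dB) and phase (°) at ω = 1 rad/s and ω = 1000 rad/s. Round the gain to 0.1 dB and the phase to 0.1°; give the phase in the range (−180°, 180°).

At ω = 1 rad/s:
zero (1 + j1·0.1) = 1 + j0.1 → |·| ≈ 1.005, ∠ ≈ 5.71°
zero (1 + j1·0.0125) = 1 + j0.0125 → |·| ≈ 1.0001, ∠ ≈ 0.72°
pole (1 + j1·1) = 1 + j1 → |·| ≈ 1.4142, ∠ ≈ 45.00°
pole (1 + j1·0.01) = 1 + j0.01 → |·| ≈ 1, ∠ ≈ 0.57°
pole (1 + j1·0.005) = 1 + j0.005 → |·| ≈ 1, ∠ ≈ 0.29°
|L| = 0.8 · 1.005 · 1.0001 / (1.4142 · 1 · 1) ≈ 0.56858
Gain = 20 log₁₀(0.56858) ≈ -4.90 dB
∠L = (5.71° + 0.72°) − (45.00° + 0.57° + 0.29°) = -39.43°

At ω = 1000 rad/s:
zero (1 + j1000·0.1) = 1 + j100 → |·| ≈ 100, ∠ ≈ 89.43°
zero (1 + j1000·0.0125) = 1 + j12.5 → |·| ≈ 12.54, ∠ ≈ 85.43°
pole (1 + j1000·1) = 1 + j1000 → |·| ≈ 1000, ∠ ≈ 89.94°
pole (1 + j1000·0.01) = 1 + j10 → |·| ≈ 10.05, ∠ ≈ 84.29°
pole (1 + j1000·0.005) = 1 + j5 → |·| ≈ 5.099, ∠ ≈ 78.69°
|L| = 0.8 · 100 · 12.54 / (1000 · 10.05 · 5.099) ≈ 0.019577
Gain = 20 log₁₀(0.019577) ≈ -34.17 dB
∠L = (89.43° + 85.43°) − (89.94° + 84.29° + 78.69°) = -78.06°

ω = 1: -4.9 dB, -39.4°; ω = 1000: -34.2 dB, -78.1°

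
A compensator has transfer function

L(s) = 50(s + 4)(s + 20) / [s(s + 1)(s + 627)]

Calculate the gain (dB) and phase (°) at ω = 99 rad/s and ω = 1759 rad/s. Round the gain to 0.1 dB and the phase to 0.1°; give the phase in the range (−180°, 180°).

At s = jω = j99:
zero (s+4): 4 + j99 → |·| = √(4²+99²) = √9817 ≈ 99.081, ∠ = arctan(99/4) ≈ 87.69°
zero (s+20): 20 + j99 → |·| = √(20²+99²) = √10201 ≈ 101, ∠ = arctan(99/20) ≈ 78.58°
pole (s+1): 1 + j99 → |·| = √(1²+99²) = √9802 ≈ 99.005, ∠ = arctan(99/1) ≈ 89.42°
pole (s+627): 627 + j99 → |·| = √(627²+99²) = √402930 ≈ 634.77, ∠ = arctan(99/627) ≈ 8.97°
pole at origin: |s| = 99, ∠ = 90.00° (in denominator)
|L| = 50 · 10007 / 6.2217e+06 ≈ 0.08042
Gain = 20 log₁₀(0.08042) ≈ -21.89 dB
∠L = 166.27° − 188.39° = -22.12°

At s = jω = j1759:
zero (s+4): 4 + j1759 → |·| = √(4²+1759²) = √3094097 ≈ 1759, ∠ = arctan(1759/4) ≈ 89.87°
zero (s+20): 20 + j1759 → |·| = √(20²+1759²) = √3094481 ≈ 1759.1, ∠ = arctan(1759/20) ≈ 89.35°
pole (s+1): 1 + j1759 → |·| = √(1²+1759²) = √3094082 ≈ 1759, ∠ = arctan(1759/1) ≈ 89.97°
pole (s+627): 627 + j1759 → |·| = √(627²+1759²) = √3487210 ≈ 1867.4, ∠ = arctan(1759/627) ≈ 70.38°
pole at origin: |s| = 1759, ∠ = 90.00° (in denominator)
|L| = 50 · 3.0943e+06 / 5.7779e+09 ≈ 0.026777
Gain = 20 log₁₀(0.026777) ≈ -31.44 dB
∠L = 179.22° − 250.35° = -71.13°

ω = 99: -21.9 dB, -22.1°; ω = 1759: -31.4 dB, -71.1°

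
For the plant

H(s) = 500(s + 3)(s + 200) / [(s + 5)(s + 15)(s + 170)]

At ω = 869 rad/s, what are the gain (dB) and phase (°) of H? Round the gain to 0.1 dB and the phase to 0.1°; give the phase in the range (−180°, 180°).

-4.7 dB, -90.8°

At s = jω = j869:
zero (s+3): 3 + j869 → |·| = √(3²+869²) = √755170 ≈ 869.01, ∠ = arctan(869/3) ≈ 89.80°
zero (s+200): 200 + j869 → |·| = √(200²+869²) = √795161 ≈ 891.72, ∠ = arctan(869/200) ≈ 77.04°
pole (s+5): 5 + j869 → |·| = √(5²+869²) = √755186 ≈ 869.01, ∠ = arctan(869/5) ≈ 89.67°
pole (s+15): 15 + j869 → |·| = √(15²+869²) = √755386 ≈ 869.13, ∠ = arctan(869/15) ≈ 89.01°
pole (s+170): 170 + j869 → |·| = √(170²+869²) = √784061 ≈ 885.47, ∠ = arctan(869/170) ≈ 78.93°
|H| = 500 · 7.7491e+05 / 6.6878e+08 ≈ 0.57935
Gain = 20 log₁₀(0.57935) ≈ -4.74 dB
∠H = 166.84° − 257.61° = -90.77°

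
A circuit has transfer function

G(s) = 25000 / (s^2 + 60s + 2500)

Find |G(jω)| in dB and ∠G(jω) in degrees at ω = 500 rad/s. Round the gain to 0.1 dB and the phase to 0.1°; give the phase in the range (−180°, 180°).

-20.0 dB, -173.1°

At s = jω = j500:
quadratic: (j500)² + 60·j500 + 2500 = -247500 + j30000 → |·| ≈ 2.4931e+05, ∠ ≈ 173.09°
|G| = 25000 / 2.4931e+05 ≈ 0.10028
Gain = 20 log₁₀(0.10028) ≈ -19.98 dB
∠G = 0.00° − 173.09° = -173.09°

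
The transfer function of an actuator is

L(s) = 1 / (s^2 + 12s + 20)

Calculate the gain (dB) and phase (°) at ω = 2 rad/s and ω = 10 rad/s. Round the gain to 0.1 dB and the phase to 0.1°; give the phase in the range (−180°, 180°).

ω = 2: -29.2 dB, -56.3°; ω = 10: -43.2 dB, -123.7°

Substitute s = j2:
Numerator: 1 = 1 + j0
Denominator: (j2)^2 + 12(j2) + 20 = 16 + j24
|N| = √(1² + 0²) ≈ 1, ∠N ≈ 0.00°
|D| = √(16² + 24²) ≈ 28.844, ∠D ≈ 56.31°
|L| = 1 / 28.844 ≈ 0.034669
Gain = 20 log₁₀(0.034669) ≈ -29.20 dB
∠L = 0.00° − 56.31° = -56.31°

Substitute s = j10:
Numerator: 1 = 1 + j0
Denominator: (j10)^2 + 12(j10) + 20 = -80 + j120
|N| = √(1² + 0²) ≈ 1, ∠N ≈ 0.00°
|D| = √(80² + 120²) ≈ 144.22, ∠D ≈ 123.69°
|L| = 1 / 144.22 ≈ 0.0069339
Gain = 20 log₁₀(0.0069339) ≈ -43.18 dB
∠L = 0.00° − 123.69° = -123.69°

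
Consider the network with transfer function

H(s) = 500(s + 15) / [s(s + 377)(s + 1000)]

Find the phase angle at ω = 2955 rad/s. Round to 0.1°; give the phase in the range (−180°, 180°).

At s = jω = j2955:
zero (s+15): 15 + j2955 → |·| = √(15²+2955²) = √8732250 ≈ 2955, ∠ = arctan(2955/15) ≈ 89.71°
pole (s+377): 377 + j2955 → |·| = √(377²+2955²) = √8874154 ≈ 2979, ∠ = arctan(2955/377) ≈ 82.73°
pole (s+1000): 1000 + j2955 → |·| = √(1000²+2955²) = √9732025 ≈ 3119.6, ∠ = arctan(2955/1000) ≈ 71.30°
pole at origin: |s| = 2955, ∠ = 90.00° (in denominator)
∠H = 89.71° − 244.03° = -154.32°

-154.3°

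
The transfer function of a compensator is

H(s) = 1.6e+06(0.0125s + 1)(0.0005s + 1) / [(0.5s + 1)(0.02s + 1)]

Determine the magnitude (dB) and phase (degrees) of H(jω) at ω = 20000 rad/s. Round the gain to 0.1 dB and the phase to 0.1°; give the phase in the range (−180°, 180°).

At ω = 20000 rad/s:
zero (1 + j20000·0.0125) = 1 + j250 → |·| ≈ 250, ∠ ≈ 89.77°
zero (1 + j20000·0.0005) = 1 + j10 → |·| ≈ 10.05, ∠ ≈ 84.29°
pole (1 + j20000·0.5) = 1 + j10000 → |·| ≈ 10000, ∠ ≈ 89.99°
pole (1 + j20000·0.02) = 1 + j400 → |·| ≈ 400, ∠ ≈ 89.86°
|H| = 1.6e+06 · 250 · 10.05 / (10000 · 400) ≈ 1005
Gain = 20 log₁₀(1005) ≈ 60.04 dB
∠H = (89.77° + 84.29°) − (89.99° + 89.86°) = -5.79°

60.0 dB, -5.8°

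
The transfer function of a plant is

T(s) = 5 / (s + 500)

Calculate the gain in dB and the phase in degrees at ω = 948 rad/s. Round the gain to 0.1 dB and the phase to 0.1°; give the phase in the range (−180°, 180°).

Substitute s = j948:
Numerator: 5 = 5 + j0
Denominator: (j948) + 500 = 500 + j948
|N| = √(5² + 0²) ≈ 5, ∠N ≈ 0.00°
|D| = √(500² + 948²) ≈ 1071.8, ∠D ≈ 62.19°
|T| = 5 / 1071.8 ≈ 0.004665
Gain = 20 log₁₀(0.004665) ≈ -46.62 dB
∠T = 0.00° − 62.19° = -62.19°

-46.6 dB, -62.2°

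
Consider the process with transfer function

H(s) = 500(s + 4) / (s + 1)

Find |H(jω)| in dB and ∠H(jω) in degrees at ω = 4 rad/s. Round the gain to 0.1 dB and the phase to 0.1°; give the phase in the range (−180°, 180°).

56.7 dB, -31.0°

At s = jω = j4:
zero (s+4): 4 + j4 → |·| = √(4²+4²) = √32 ≈ 5.6569, ∠ = arctan(4/4) ≈ 45.00°
pole (s+1): 1 + j4 → |·| = √(1²+4²) = √17 ≈ 4.1231, ∠ = arctan(4/1) ≈ 75.96°
|H| = 500 · 5.6569 / 4.1231 ≈ 686
Gain = 20 log₁₀(686) ≈ 56.73 dB
∠H = 45.00° − 75.96° = -30.96°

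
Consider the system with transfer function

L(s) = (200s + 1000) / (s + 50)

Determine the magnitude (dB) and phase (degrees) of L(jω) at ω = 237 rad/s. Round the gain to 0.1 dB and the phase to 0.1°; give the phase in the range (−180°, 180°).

Substitute s = j237:
Numerator: 200(j237) + 1000 = 1000 + j47400
Denominator: (j237) + 50 = 50 + j237
|N| = √(1000² + 47400²) ≈ 47411, ∠N ≈ 88.79°
|D| = √(50² + 237²) ≈ 242.22, ∠D ≈ 78.09°
|L| = 47411 / 242.22 ≈ 195.74
Gain = 20 log₁₀(195.74) ≈ 45.83 dB
∠L = 88.79° − 78.09° = 10.70°

45.8 dB, 10.7°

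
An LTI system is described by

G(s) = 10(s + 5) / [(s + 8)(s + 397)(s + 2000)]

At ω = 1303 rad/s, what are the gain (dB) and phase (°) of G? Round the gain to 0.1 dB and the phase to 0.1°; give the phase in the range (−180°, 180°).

-110.2 dB, -106.0°

At s = jω = j1303:
zero (s+5): 5 + j1303 → |·| = √(5²+1303²) = √1697834 ≈ 1303, ∠ = arctan(1303/5) ≈ 89.78°
pole (s+8): 8 + j1303 → |·| = √(8²+1303²) = √1697873 ≈ 1303, ∠ = arctan(1303/8) ≈ 89.65°
pole (s+397): 397 + j1303 → |·| = √(397²+1303²) = √1855418 ≈ 1362.1, ∠ = arctan(1303/397) ≈ 73.05°
pole (s+2000): 2000 + j1303 → |·| = √(2000²+1303²) = √5697809 ≈ 2387, ∠ = arctan(1303/2000) ≈ 33.08°
|G| = 10 · 1303 / 4.2365e+09 ≈ 3.0757e-06
Gain = 20 log₁₀(3.0757e-06) ≈ -110.24 dB
∠G = 89.78° − 195.78° = -106.00°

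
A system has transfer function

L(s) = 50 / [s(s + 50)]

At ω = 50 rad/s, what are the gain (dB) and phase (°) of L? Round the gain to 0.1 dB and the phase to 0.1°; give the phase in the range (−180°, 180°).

At s = jω = j50:
pole (s+50): 50 + j50 → |·| = √(50²+50²) = √5000 ≈ 70.711, ∠ = arctan(50/50) ≈ 45.00°
pole at origin: |s| = 50, ∠ = 90.00° (in denominator)
|L| = 50 / 3535.5 ≈ 0.014142
Gain = 20 log₁₀(0.014142) ≈ -36.99 dB
∠L = 0.00° − 135.00° = -135.00°

-37.0 dB, -135.0°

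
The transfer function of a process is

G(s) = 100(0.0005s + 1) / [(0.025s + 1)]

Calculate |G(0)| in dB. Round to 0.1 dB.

40.0 dB

G(0) = 100 · 1 / 1 = 100
20 log₁₀(100) ≈ 40.00 dB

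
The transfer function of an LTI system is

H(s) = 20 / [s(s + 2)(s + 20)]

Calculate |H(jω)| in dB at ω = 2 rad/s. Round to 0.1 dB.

-15.1 dB

At s = jω = j2:
pole (s+2): 2 + j2 → |·| = √(2²+2²) = √8 ≈ 2.8284, ∠ = arctan(2/2) ≈ 45.00°
pole (s+20): 20 + j2 → |·| = √(20²+2²) = √404 ≈ 20.1, ∠ = arctan(2/20) ≈ 5.71°
pole at origin: |s| = 2, ∠ = 90.00° (in denominator)
|H| = 20 / 113.7 ≈ 0.1759
Gain = 20 log₁₀(0.1759) ≈ -15.09 dB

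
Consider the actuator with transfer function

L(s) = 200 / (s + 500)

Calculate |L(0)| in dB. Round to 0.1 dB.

-8.0 dB

L(0) = 200 / 500 = 0.4
20 log₁₀(0.4) ≈ -7.96 dB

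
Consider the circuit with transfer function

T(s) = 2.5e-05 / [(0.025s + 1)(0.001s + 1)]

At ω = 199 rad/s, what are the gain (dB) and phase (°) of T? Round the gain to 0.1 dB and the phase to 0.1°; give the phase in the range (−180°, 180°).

At ω = 199 rad/s:
pole (1 + j199·0.025) = 1 + j4.975 → |·| ≈ 5.0745, ∠ ≈ 78.63°
pole (1 + j199·0.001) = 1 + j0.199 → |·| ≈ 1.0196, ∠ ≈ 11.25°
|T| = 2.5e-05 · 1 / (5.0745 · 1.0196) ≈ 4.8319e-06
Gain = 20 log₁₀(4.8319e-06) ≈ -106.32 dB
∠T = (0°) − (78.63° + 11.25°) = -89.88°

-106.3 dB, -89.9°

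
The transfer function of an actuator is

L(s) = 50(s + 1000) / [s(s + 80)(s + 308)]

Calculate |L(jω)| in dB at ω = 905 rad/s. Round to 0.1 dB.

At s = jω = j905:
zero (s+1000): 1000 + j905 → |·| = √(1000²+905²) = √1819025 ≈ 1348.7, ∠ = arctan(905/1000) ≈ 42.15°
pole (s+80): 80 + j905 → |·| = √(80²+905²) = √825425 ≈ 908.53, ∠ = arctan(905/80) ≈ 84.95°
pole (s+308): 308 + j905 → |·| = √(308²+905²) = √913889 ≈ 955.98, ∠ = arctan(905/308) ≈ 71.20°
pole at origin: |s| = 905, ∠ = 90.00° (in denominator)
|L| = 50 · 1348.7 / 7.8603e+08 ≈ 8.5792e-05
Gain = 20 log₁₀(8.5792e-05) ≈ -81.33 dB

-81.3 dB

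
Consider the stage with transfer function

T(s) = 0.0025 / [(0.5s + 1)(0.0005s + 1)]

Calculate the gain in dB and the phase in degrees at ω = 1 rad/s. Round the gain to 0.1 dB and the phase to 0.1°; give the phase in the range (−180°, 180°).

-53.0 dB, -26.6°

At ω = 1 rad/s:
pole (1 + j1·0.5) = 1 + j0.5 → |·| ≈ 1.118, ∠ ≈ 26.57°
pole (1 + j1·0.0005) = 1 + j0.0005 → |·| ≈ 1, ∠ ≈ 0.03°
|T| = 0.0025 · 1 / (1.118 · 1) ≈ 0.0022361
Gain = 20 log₁₀(0.0022361) ≈ -53.01 dB
∠T = (0°) − (26.57° + 0.03°) = -26.60°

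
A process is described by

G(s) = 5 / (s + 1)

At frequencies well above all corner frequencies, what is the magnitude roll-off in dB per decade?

Each pole contributes −20 dB/decade at high frequency; each zero contributes +20 dB/decade.
Net: 0 zero(s) − 1 pole(s) → -20 dB/decade.

-20 dB/decade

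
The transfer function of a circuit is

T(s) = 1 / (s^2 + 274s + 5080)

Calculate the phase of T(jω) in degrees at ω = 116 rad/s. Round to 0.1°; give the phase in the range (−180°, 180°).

-104.8°

Substitute s = j116:
Numerator: 1 = 1 + j0
Denominator: (j116)^2 + 274(j116) + 5080 = -8376 + j31784
|N| = √(1² + 0²) ≈ 1, ∠N ≈ 0.00°
|D| = √(8376² + 31784²) ≈ 32869, ∠D ≈ 104.76°
∠T = 0.00° − 104.76° = -104.76°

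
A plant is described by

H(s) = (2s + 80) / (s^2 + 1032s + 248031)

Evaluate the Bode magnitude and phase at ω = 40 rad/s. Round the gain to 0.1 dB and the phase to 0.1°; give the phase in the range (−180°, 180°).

-66.9 dB, 35.5°

Substitute s = j40:
Numerator: 2(j40) + 80 = 80 + j80
Denominator: (j40)^2 + 1032(j40) + 248031 = 246431 + j41280
|N| = √(80² + 80²) ≈ 113.14, ∠N ≈ 45.00°
|D| = √(246431² + 41280²) ≈ 2.4986e+05, ∠D ≈ 9.51°
|H| = 113.14 / 2.4986e+05 ≈ 0.00045281
Gain = 20 log₁₀(0.00045281) ≈ -66.88 dB
∠H = 45.00° − 9.51° = 35.49°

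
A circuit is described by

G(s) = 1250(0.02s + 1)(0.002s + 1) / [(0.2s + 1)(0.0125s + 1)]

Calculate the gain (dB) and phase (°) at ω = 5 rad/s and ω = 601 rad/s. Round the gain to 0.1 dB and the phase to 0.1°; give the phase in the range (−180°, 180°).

ω = 5: 59.0 dB, -42.3°; ω = 601: 28.3 dB, -36.5°

At ω = 5 rad/s:
zero (1 + j5·0.02) = 1 + j0.1 → |·| ≈ 1.005, ∠ ≈ 5.71°
zero (1 + j5·0.002) = 1 + j0.01 → |·| ≈ 1, ∠ ≈ 0.57°
pole (1 + j5·0.2) = 1 + j1 → |·| ≈ 1.4142, ∠ ≈ 45.00°
pole (1 + j5·0.0125) = 1 + j0.0625 → |·| ≈ 1.002, ∠ ≈ 3.58°
|G| = 1250 · 1.005 · 1 / (1.4142 · 1.002) ≈ 886.54
Gain = 20 log₁₀(886.54) ≈ 58.95 dB
∠G = (5.71° + 0.57°) − (45.00° + 3.58°) = -42.30°

At ω = 601 rad/s:
zero (1 + j601·0.02) = 1 + j12.02 → |·| ≈ 12.062, ∠ ≈ 85.24°
zero (1 + j601·0.002) = 1 + j1.202 → |·| ≈ 1.5636, ∠ ≈ 50.24°
pole (1 + j601·0.2) = 1 + j120.2 → |·| ≈ 120.2, ∠ ≈ 89.52°
pole (1 + j601·0.0125) = 1 + j7.5125 → |·| ≈ 7.5788, ∠ ≈ 82.42°
|G| = 1250 · 12.062 · 1.5636 / (120.2 · 7.5788) ≈ 25.879
Gain = 20 log₁₀(25.879) ≈ 28.26 dB
∠G = (85.24° + 50.24°) − (89.52° + 82.42°) = -36.46°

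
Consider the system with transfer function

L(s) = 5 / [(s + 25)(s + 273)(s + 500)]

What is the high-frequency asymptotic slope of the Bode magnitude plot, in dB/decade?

Each pole contributes −20 dB/decade at high frequency; each zero contributes +20 dB/decade.
Net: 0 zero(s) − 3 pole(s) → -60 dB/decade.

-60 dB/decade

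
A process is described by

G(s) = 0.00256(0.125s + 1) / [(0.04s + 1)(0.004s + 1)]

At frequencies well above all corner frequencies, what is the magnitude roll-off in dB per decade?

Each pole contributes −20 dB/decade at high frequency; each zero contributes +20 dB/decade.
Net: 1 zero(s) − 2 pole(s) → -20 dB/decade.

-20 dB/decade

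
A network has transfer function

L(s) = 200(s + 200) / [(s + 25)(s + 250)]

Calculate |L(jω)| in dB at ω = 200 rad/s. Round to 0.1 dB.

At s = jω = j200:
zero (s+200): 200 + j200 → |·| = √(200²+200²) = √80000 ≈ 282.84, ∠ = arctan(200/200) ≈ 45.00°
pole (s+25): 25 + j200 → |·| = √(25²+200²) = √40625 ≈ 201.56, ∠ = arctan(200/25) ≈ 82.87°
pole (s+250): 250 + j200 → |·| = √(250²+200²) = √102500 ≈ 320.16, ∠ = arctan(200/250) ≈ 38.66°
|L| = 200 · 282.84 / 64531 ≈ 0.8766
Gain = 20 log₁₀(0.8766) ≈ -1.14 dB

-1.1 dB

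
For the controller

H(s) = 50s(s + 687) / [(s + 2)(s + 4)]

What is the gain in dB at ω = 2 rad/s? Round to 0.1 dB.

74.7 dB

At s = jω = j2:
zero (s+687): 687 + j2 → |·| = √(687²+2²) = √471973 ≈ 687, ∠ = arctan(2/687) ≈ 0.17°
zero at origin: s = j2 → |·| = 2, ∠ = 90.00°
pole (s+2): 2 + j2 → |·| = √(2²+2²) = √8 ≈ 2.8284, ∠ = arctan(2/2) ≈ 45.00°
pole (s+4): 4 + j2 → |·| = √(4²+2²) = √20 ≈ 4.4721, ∠ = arctan(2/4) ≈ 26.57°
|H| = 50 · 1374 / 12.649 ≈ 5431.3
Gain = 20 log₁₀(5431.3) ≈ 74.70 dB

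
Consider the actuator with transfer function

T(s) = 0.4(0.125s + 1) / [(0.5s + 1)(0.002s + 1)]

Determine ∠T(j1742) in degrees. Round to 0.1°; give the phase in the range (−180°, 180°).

-74.2°

At ω = 1742 rad/s:
zero (1 + j1742·0.125) = 1 + j217.75 → |·| ≈ 217.75, ∠ ≈ 89.74°
pole (1 + j1742·0.5) = 1 + j871 → |·| ≈ 871, ∠ ≈ 89.93°
pole (1 + j1742·0.002) = 1 + j3.484 → |·| ≈ 3.6247, ∠ ≈ 73.99°
∠T = (89.74°) − (89.93° + 73.99°) = -74.18°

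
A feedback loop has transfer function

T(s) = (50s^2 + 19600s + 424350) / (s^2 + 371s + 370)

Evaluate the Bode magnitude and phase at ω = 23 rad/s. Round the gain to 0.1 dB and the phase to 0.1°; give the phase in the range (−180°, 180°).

37.0 dB, -42.5°

Substitute s = j23:
Numerator: 50(j23)^2 + 19600(j23) + 424350 = 397900 + j450800
Denominator: (j23)^2 + 371(j23) + 370 = -159 + j8533
|N| = √(397900² + 450800²) ≈ 6.0129e+05, ∠N ≈ 48.57°
|D| = √(159² + 8533²) ≈ 8534.5, ∠D ≈ 91.07°
|T| = 6.0129e+05 / 8534.5 ≈ 70.454
Gain = 20 log₁₀(70.454) ≈ 36.96 dB
∠T = 48.57° − 91.07° = -42.50°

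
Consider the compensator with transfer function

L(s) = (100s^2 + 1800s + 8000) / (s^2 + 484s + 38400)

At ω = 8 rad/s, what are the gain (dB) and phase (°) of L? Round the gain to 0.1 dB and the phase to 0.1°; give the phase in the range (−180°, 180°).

-8.5 dB, 77.9°

Substitute s = j8:
Numerator: 100(j8)^2 + 1800(j8) + 8000 = 1600 + j14400
Denominator: (j8)^2 + 484(j8) + 38400 = 38336 + j3872
|N| = √(1600² + 14400²) ≈ 14489, ∠N ≈ 83.66°
|D| = √(38336² + 3872²) ≈ 38531, ∠D ≈ 5.77°
|L| = 14489 / 38531 ≈ 0.37603
Gain = 20 log₁₀(0.37603) ≈ -8.50 dB
∠L = 83.66° − 5.77° = 77.89°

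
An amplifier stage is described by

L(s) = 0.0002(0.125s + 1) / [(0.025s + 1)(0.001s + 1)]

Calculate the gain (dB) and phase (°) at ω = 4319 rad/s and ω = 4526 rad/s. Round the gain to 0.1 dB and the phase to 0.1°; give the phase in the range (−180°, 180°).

At ω = 4319 rad/s:
zero (1 + j4319·0.125) = 1 + j539.875 → |·| ≈ 539.88, ∠ ≈ 89.89°
pole (1 + j4319·0.025) = 1 + j107.975 → |·| ≈ 107.98, ∠ ≈ 89.47°
pole (1 + j4319·0.001) = 1 + j4.319 → |·| ≈ 4.4333, ∠ ≈ 76.96°
|L| = 0.0002 · 539.88 / (107.98 · 4.4333) ≈ 0.00022556
Gain = 20 log₁₀(0.00022556) ≈ -72.93 dB
∠L = (89.89°) − (89.47° + 76.96°) = -76.54°

At ω = 4526 rad/s:
zero (1 + j4526·0.125) = 1 + j565.75 → |·| ≈ 565.75, ∠ ≈ 89.90°
pole (1 + j4526·0.025) = 1 + j113.15 → |·| ≈ 113.15, ∠ ≈ 89.49°
pole (1 + j4526·0.001) = 1 + j4.526 → |·| ≈ 4.6352, ∠ ≈ 77.54°
|L| = 0.0002 · 565.75 / (113.15 · 4.6352) ≈ 0.00021574
Gain = 20 log₁₀(0.00021574) ≈ -73.32 dB
∠L = (89.90°) − (89.49° + 77.54°) = -77.13°

ω = 4319: -72.9 dB, -76.5°; ω = 4526: -73.3 dB, -77.1°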